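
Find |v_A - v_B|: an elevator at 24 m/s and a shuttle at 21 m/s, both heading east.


Given: v_A = 24 m/s east, v_B = 21 m/s east
Both move in the same direction; relative speed = |v_A - v_B|
|24 - 21| = |3|
= 3 m/s

3 m/s


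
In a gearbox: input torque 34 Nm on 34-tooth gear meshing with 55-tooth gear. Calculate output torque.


Given: N1 = 34, N2 = 55, T1 = 34 Nm
Using T2/T1 = N2/N1
T2 = T1 * N2 / N1
T2 = 34 * 55 / 34
T2 = 1870 / 34
T2 = 55 Nm

55 Nm


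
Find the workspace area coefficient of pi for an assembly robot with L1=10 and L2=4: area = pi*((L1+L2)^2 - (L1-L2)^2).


Given: L1 = 10, L2 = 4
(L1+L2)^2 = (14)^2 = 196
(L1-L2)^2 = (6)^2 = 36
Difference = 196 - 36 = 160
This equals 4*L1*L2 = 4*10*4 = 160
Workspace area = 160*pi

160


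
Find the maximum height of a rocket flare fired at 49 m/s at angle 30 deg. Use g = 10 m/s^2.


Given: v0 = 49 m/s, theta = 30 deg, g = 10 m/s^2
sin^2(30) = 1/4
Using H = v0^2 * sin^2(theta) / (2*g)
H = 49^2 * 1/4 / (2*10)
H = 2401 * 1/4 / 20
H = 2401/4 / 20
H = 2401/80 m

2401/80 m


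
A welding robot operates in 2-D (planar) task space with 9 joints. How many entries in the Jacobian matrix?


Given: task space dimension = 2, joints = 9
Jacobian is a 2 x 9 matrix
Total entries = rows * columns
Total = 2 * 9
Total = 18

18


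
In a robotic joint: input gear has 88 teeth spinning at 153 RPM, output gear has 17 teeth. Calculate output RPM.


Given: N1 = 88 teeth, w1 = 153 RPM, N2 = 17 teeth
Using N1*w1 = N2*w2
w2 = N1*w1 / N2
w2 = 88*153 / 17
w2 = 13464 / 17
w2 = 792 RPM

792 RPM


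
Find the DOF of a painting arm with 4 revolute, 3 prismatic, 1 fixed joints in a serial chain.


Given: serial robot with 4 revolute, 3 prismatic, 1 fixed joints
DOF contribution per joint type: revolute=1, prismatic=1, spherical=3, fixed=0
DOF = 4*1 + 3*1 + 1*0
DOF = 7

7


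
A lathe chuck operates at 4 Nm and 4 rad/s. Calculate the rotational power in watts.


Given: tau = 4 Nm, omega = 4 rad/s
Using P = tau * omega
P = 4 * 4
P = 16 W

16 W


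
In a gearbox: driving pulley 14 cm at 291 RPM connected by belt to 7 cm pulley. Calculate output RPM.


Given: D1 = 14 cm, w1 = 291 RPM, D2 = 7 cm
Using D1*w1 = D2*w2
w2 = D1*w1 / D2
w2 = 14*291 / 7
w2 = 4074 / 7
w2 = 582 RPM

582 RPM


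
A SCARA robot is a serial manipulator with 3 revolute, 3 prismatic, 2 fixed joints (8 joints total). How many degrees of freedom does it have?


Given: serial robot with 3 revolute, 3 prismatic, 2 fixed joints
DOF contribution per joint type: revolute=1, prismatic=1, spherical=3, fixed=0
DOF = 3*1 + 3*1 + 2*0
DOF = 6

6


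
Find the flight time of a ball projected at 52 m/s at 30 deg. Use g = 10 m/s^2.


Given: v0 = 52 m/s, theta = 30 deg, g = 10 m/s^2
sin(30) = 1/2
Using T = 2*v0*sin(theta) / g
T = 2*52*1/2 / 10
T = 52 / 10
T = 26/5 s

26/5 s


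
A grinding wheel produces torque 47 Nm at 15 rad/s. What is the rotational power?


Given: tau = 47 Nm, omega = 15 rad/s
Using P = tau * omega
P = 47 * 15
P = 705 W

705 W


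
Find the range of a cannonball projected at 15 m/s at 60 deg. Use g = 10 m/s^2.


Given: v0 = 15 m/s, theta = 60 deg, g = 10 m/s^2
sin(2*60) = sin(120) = sqrt(3)/2
Using R = v0^2 * sin(2*theta) / g
R = 15^2 * (sqrt(3)/2) / 10
R = 225 * sqrt(3) / 20
R = 45/4*sqrt(3) m

45/4*sqrt(3) m


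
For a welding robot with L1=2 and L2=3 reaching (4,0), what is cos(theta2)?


Given: L1 = 2, L2 = 3, target (x, y) = (4, 0)
Using cos(theta2) = (x^2 + y^2 - L1^2 - L2^2) / (2*L1*L2)
x^2 + y^2 = 4^2 + 0 = 16
L1^2 + L2^2 = 4 + 9 = 13
Numerator = 16 - 13 = 3
Denominator = 2*2*3 = 12
cos(theta2) = 3/12 = 1/4

1/4


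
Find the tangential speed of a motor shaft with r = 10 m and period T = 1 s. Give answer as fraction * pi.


Given: radius r = 10 m, period T = 1 s
Using v = 2*pi*r / T
v = 2*pi*10 / 1
v = 20*pi / 1
v = 20*pi m/s

20*pi m/s


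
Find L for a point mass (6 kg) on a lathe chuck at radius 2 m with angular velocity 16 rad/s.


Given: m = 6 kg, r = 2 m, omega = 16 rad/s
For a point mass: I = m*r^2
I = 6*2^2 = 6*4 = 24
L = I*omega = 24*16
L = 384 kg*m^2/s

384 kg*m^2/s


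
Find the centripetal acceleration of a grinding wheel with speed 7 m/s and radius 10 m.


Given: v = 7 m/s, r = 10 m
Using a_c = v^2 / r
a_c = 7^2 / 10
a_c = 49 / 10
a_c = 49/10 m/s^2

49/10 m/s^2


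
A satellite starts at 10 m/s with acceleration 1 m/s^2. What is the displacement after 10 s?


Given: v0 = 10 m/s, a = 1 m/s^2, t = 10 s
Using s = v0*t + (1/2)*a*t^2
s = 10*10 + (1/2)*1*10^2
s = 100 + (1/2)*100
s = 100 + 50
s = 150

150 m


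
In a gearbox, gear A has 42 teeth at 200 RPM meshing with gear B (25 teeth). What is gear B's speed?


Given: N1 = 42 teeth, w1 = 200 RPM, N2 = 25 teeth
Using N1*w1 = N2*w2
w2 = N1*w1 / N2
w2 = 42*200 / 25
w2 = 8400 / 25
w2 = 336 RPM

336 RPM


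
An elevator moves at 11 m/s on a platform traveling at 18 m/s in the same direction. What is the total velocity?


Given: object velocity = 11 m/s, platform velocity = 18 m/s (same direction)
Using classical velocity addition: v_total = v_object + v_platform
v_total = 11 + 18
v_total = 29 m/s

29 m/s


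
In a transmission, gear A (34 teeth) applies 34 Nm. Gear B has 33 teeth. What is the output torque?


Given: N1 = 34, N2 = 33, T1 = 34 Nm
Using T2/T1 = N2/N1
T2 = T1 * N2 / N1
T2 = 34 * 33 / 34
T2 = 1122 / 34
T2 = 33 Nm

33 Nm


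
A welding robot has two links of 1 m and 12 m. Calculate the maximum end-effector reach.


Given: L1 = 1 m, L2 = 12 m
For a 2-link planar arm, max reach = L1 + L2 (fully extended)
Max reach = 1 + 12
Max reach = 13 m

13 m


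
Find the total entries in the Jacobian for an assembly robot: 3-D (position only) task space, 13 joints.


Given: task space dimension = 3, joints = 13
Jacobian is a 3 x 13 matrix
Total entries = rows * columns
Total = 3 * 13
Total = 39

39


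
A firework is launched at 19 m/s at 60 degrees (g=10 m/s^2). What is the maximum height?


Given: v0 = 19 m/s, theta = 60 deg, g = 10 m/s^2
sin^2(60) = 3/4
Using H = v0^2 * sin^2(theta) / (2*g)
H = 19^2 * 3/4 / (2*10)
H = 361 * 3/4 / 20
H = 1083/4 / 20
H = 1083/80 m

1083/80 m


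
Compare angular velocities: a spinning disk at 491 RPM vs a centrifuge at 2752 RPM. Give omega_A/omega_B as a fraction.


Given: RPM_A = 491, RPM_B = 2752
omega = 2*pi*RPM/60, so omega_A/omega_B = RPM_A / RPM_B
omega_A/omega_B = 491 / 2752
omega_A/omega_B = 491/2752

491/2752


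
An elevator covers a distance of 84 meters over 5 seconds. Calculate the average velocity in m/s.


Given: distance d = 84 m, time t = 5 s
Using v = d / t
v = 84 / 5
v = 84/5 m/s

84/5 m/s


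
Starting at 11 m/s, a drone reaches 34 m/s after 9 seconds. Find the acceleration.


Given: initial velocity v0 = 11 m/s, final velocity v = 34 m/s, time t = 9 s
Using a = (v - v0) / t
a = (34 - 11) / 9
a = 23 / 9
a = 23/9 m/s^2

23/9 m/s^2


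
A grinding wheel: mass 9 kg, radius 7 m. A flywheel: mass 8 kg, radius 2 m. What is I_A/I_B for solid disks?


Given: M1=9 kg, R1=7 m, M2=8 kg, R2=2 m
For a disk: I = (1/2)*M*R^2, so I_A/I_B = (M1*R1^2)/(M2*R2^2)
M1*R1^2 = 9*49 = 441
M2*R2^2 = 8*4 = 32
I_A/I_B = 441/32 = 441/32

441/32


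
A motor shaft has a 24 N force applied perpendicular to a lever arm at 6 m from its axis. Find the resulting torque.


Given: F = 24 N, r = 6 m, angle = 90 deg (perpendicular)
Using tau = F * r * sin(90)
sin(90) = 1
tau = 24 * 6 * 1
tau = 144 Nm

144 Nm


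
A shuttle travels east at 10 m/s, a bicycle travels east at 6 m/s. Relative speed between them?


Given: v_A = 10 m/s east, v_B = 6 m/s east
Both move in the same direction; relative speed = |v_A - v_B|
|10 - 6| = |4|
= 4 m/s

4 m/s


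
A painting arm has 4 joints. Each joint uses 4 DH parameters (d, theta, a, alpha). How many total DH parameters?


Given: 4 joints, 4 DH parameters per joint (d, theta, a, alpha)
Total DH parameters = number_of_joints * 4
Total = 4 * 4
Total = 16

16


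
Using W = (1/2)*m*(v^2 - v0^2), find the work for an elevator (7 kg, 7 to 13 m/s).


Given: m = 7 kg, v0 = 7 m/s, v = 13 m/s
Using W = (1/2)*m*(v^2 - v0^2)
v^2 = 13^2 = 169
v0^2 = 7^2 = 49
v^2 - v0^2 = 169 - 49 = 120
W = (1/2)*7*120 = 420 J

420 J


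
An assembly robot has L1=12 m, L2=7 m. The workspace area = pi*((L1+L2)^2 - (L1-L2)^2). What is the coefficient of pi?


Given: L1 = 12, L2 = 7
(L1+L2)^2 = (19)^2 = 361
(L1-L2)^2 = (5)^2 = 25
Difference = 361 - 25 = 336
This equals 4*L1*L2 = 4*12*7 = 336
Workspace area = 336*pi

336


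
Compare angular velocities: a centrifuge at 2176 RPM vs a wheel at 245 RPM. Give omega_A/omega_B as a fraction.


Given: RPM_A = 2176, RPM_B = 245
omega = 2*pi*RPM/60, so omega_A/omega_B = RPM_A / RPM_B
omega_A/omega_B = 2176 / 245
omega_A/omega_B = 2176/245

2176/245


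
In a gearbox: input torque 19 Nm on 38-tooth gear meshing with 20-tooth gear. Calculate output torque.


Given: N1 = 38, N2 = 20, T1 = 19 Nm
Using T2/T1 = N2/N1
T2 = T1 * N2 / N1
T2 = 19 * 20 / 38
T2 = 380 / 38
T2 = 10 Nm

10 Nm


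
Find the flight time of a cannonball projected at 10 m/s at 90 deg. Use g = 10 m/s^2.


Given: v0 = 10 m/s, theta = 90 deg, g = 10 m/s^2
sin(90) = 1
Using T = 2*v0*sin(theta) / g
T = 2*10*1 / 10
T = 20 / 10
T = 2 s

2 s


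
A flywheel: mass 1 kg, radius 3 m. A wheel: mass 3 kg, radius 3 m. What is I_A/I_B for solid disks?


Given: M1=1 kg, R1=3 m, M2=3 kg, R2=3 m
For a disk: I = (1/2)*M*R^2, so I_A/I_B = (M1*R1^2)/(M2*R2^2)
M1*R1^2 = 1*9 = 9
M2*R2^2 = 3*9 = 27
I_A/I_B = 9/27 = 1/3

1/3


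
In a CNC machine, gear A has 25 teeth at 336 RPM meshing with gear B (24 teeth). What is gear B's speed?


Given: N1 = 25 teeth, w1 = 336 RPM, N2 = 24 teeth
Using N1*w1 = N2*w2
w2 = N1*w1 / N2
w2 = 25*336 / 24
w2 = 8400 / 24
w2 = 350 RPM

350 RPM


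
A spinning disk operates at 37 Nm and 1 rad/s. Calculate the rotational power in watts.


Given: tau = 37 Nm, omega = 1 rad/s
Using P = tau * omega
P = 37 * 1
P = 37 W

37 W


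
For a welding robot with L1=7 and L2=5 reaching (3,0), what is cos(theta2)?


Given: L1 = 7, L2 = 5, target (x, y) = (3, 0)
Using cos(theta2) = (x^2 + y^2 - L1^2 - L2^2) / (2*L1*L2)
x^2 + y^2 = 3^2 + 0 = 9
L1^2 + L2^2 = 49 + 25 = 74
Numerator = 9 - 74 = -65
Denominator = 2*7*5 = 70
cos(theta2) = -65/70 = -13/14

-13/14


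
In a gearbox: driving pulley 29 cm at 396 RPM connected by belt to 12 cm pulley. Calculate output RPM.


Given: D1 = 29 cm, w1 = 396 RPM, D2 = 12 cm
Using D1*w1 = D2*w2
w2 = D1*w1 / D2
w2 = 29*396 / 12
w2 = 11484 / 12
w2 = 957 RPM

957 RPM


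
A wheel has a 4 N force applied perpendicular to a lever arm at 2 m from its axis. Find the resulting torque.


Given: F = 4 N, r = 2 m, angle = 90 deg (perpendicular)
Using tau = F * r * sin(90)
sin(90) = 1
tau = 4 * 2 * 1
tau = 8 Nm

8 Nm


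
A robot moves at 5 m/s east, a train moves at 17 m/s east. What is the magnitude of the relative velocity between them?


Given: v_A = 5 m/s east, v_B = 17 m/s east
Both move in the same direction; relative speed = |v_A - v_B|
|5 - 17| = |-12|
= 12 m/s

12 m/s


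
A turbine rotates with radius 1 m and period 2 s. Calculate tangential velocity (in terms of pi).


Given: radius r = 1 m, period T = 2 s
Using v = 2*pi*r / T
v = 2*pi*1 / 2
v = 2*pi / 2
v = 1*pi m/s

1*pi m/s


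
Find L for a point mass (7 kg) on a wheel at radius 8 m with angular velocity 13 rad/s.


Given: m = 7 kg, r = 8 m, omega = 13 rad/s
For a point mass: I = m*r^2
I = 7*8^2 = 7*64 = 448
L = I*omega = 448*13
L = 5824 kg*m^2/s

5824 kg*m^2/s


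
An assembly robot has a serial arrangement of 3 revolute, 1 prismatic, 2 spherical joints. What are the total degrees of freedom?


Given: serial robot with 3 revolute, 1 prismatic, 2 spherical joints
DOF contribution per joint type: revolute=1, prismatic=1, spherical=3, fixed=0
DOF = 3*1 + 1*1 + 2*3
DOF = 10

10


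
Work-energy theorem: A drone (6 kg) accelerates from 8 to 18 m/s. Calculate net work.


Given: m = 6 kg, v0 = 8 m/s, v = 18 m/s
Using W = (1/2)*m*(v^2 - v0^2)
v^2 = 18^2 = 324
v0^2 = 8^2 = 64
v^2 - v0^2 = 324 - 64 = 260
W = (1/2)*6*260 = 780 J

780 J


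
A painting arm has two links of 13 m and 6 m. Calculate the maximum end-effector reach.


Given: L1 = 13 m, L2 = 6 m
For a 2-link planar arm, max reach = L1 + L2 (fully extended)
Max reach = 13 + 6
Max reach = 19 m

19 m


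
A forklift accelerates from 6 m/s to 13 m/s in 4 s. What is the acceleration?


Given: initial velocity v0 = 6 m/s, final velocity v = 13 m/s, time t = 4 s
Using a = (v - v0) / t
a = (13 - 6) / 4
a = 7 / 4
a = 7/4 m/s^2

7/4 m/s^2


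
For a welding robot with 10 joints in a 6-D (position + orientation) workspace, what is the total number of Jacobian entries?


Given: task space dimension = 6, joints = 10
Jacobian is a 6 x 10 matrix
Total entries = rows * columns
Total = 6 * 10
Total = 60

60


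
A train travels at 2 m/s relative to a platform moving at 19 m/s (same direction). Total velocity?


Given: object velocity = 2 m/s, platform velocity = 19 m/s (same direction)
Using classical velocity addition: v_total = v_object + v_platform
v_total = 2 + 19
v_total = 21 m/s

21 m/s


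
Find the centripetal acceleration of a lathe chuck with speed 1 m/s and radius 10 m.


Given: v = 1 m/s, r = 10 m
Using a_c = v^2 / r
a_c = 1^2 / 10
a_c = 1 / 10
a_c = 1/10 m/s^2

1/10 m/s^2


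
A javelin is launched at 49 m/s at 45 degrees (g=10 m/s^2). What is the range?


Given: v0 = 49 m/s, theta = 45 deg, g = 10 m/s^2
sin(2*45) = sin(90) = 1
Using R = v0^2 * sin(2*theta) / g
R = 49^2 * 1 / 10
R = 2401 / 10
R = 2401/10 m

2401/10 m


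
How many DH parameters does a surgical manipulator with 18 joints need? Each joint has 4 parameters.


Given: 18 joints, 4 DH parameters per joint (d, theta, a, alpha)
Total DH parameters = number_of_joints * 4
Total = 18 * 4
Total = 72

72


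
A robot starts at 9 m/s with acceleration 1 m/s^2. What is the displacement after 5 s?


Given: v0 = 9 m/s, a = 1 m/s^2, t = 5 s
Using s = v0*t + (1/2)*a*t^2
s = 9*5 + (1/2)*1*5^2
s = 45 + (1/2)*25
s = 45 + 25/2
s = 115/2

115/2 m


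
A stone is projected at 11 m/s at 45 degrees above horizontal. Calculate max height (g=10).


Given: v0 = 11 m/s, theta = 45 deg, g = 10 m/s^2
sin^2(45) = 1/2
Using H = v0^2 * sin^2(theta) / (2*g)
H = 11^2 * 1/2 / (2*10)
H = 121 * 1/2 / 20
H = 121/2 / 20
H = 121/40 m

121/40 m


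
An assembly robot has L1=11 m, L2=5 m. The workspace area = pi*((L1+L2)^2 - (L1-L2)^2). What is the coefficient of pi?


Given: L1 = 11, L2 = 5
(L1+L2)^2 = (16)^2 = 256
(L1-L2)^2 = (6)^2 = 36
Difference = 256 - 36 = 220
This equals 4*L1*L2 = 4*11*5 = 220
Workspace area = 220*pi

220


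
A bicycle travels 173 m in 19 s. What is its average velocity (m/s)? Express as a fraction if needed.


Given: distance d = 173 m, time t = 19 s
Using v = d / t
v = 173 / 19
v = 173/19 m/s

173/19 m/s


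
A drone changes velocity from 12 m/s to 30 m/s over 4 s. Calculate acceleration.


Given: initial velocity v0 = 12 m/s, final velocity v = 30 m/s, time t = 4 s
Using a = (v - v0) / t
a = (30 - 12) / 4
a = 18 / 4
a = 9/2 m/s^2

9/2 m/s^2


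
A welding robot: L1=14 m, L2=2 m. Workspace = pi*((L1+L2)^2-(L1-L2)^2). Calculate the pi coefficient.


Given: L1 = 14, L2 = 2
(L1+L2)^2 = (16)^2 = 256
(L1-L2)^2 = (12)^2 = 144
Difference = 256 - 144 = 112
This equals 4*L1*L2 = 4*14*2 = 112
Workspace area = 112*pi

112


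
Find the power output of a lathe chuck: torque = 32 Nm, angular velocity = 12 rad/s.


Given: tau = 32 Nm, omega = 12 rad/s
Using P = tau * omega
P = 32 * 12
P = 384 W

384 W


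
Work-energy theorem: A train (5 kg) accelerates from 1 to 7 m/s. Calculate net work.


Given: m = 5 kg, v0 = 1 m/s, v = 7 m/s
Using W = (1/2)*m*(v^2 - v0^2)
v^2 = 7^2 = 49
v0^2 = 1^2 = 1
v^2 - v0^2 = 49 - 1 = 48
W = (1/2)*5*48 = 120 J

120 J


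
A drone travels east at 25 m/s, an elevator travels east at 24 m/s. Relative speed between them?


Given: v_A = 25 m/s east, v_B = 24 m/s east
Both move in the same direction; relative speed = |v_A - v_B|
|25 - 24| = |1|
= 1 m/s

1 m/s


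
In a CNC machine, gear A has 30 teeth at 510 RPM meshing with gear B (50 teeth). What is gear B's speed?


Given: N1 = 30 teeth, w1 = 510 RPM, N2 = 50 teeth
Using N1*w1 = N2*w2
w2 = N1*w1 / N2
w2 = 30*510 / 50
w2 = 15300 / 50
w2 = 306 RPM

306 RPM


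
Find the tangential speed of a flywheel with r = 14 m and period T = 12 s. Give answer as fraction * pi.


Given: radius r = 14 m, period T = 12 s
Using v = 2*pi*r / T
v = 2*pi*14 / 12
v = 28*pi / 12
v = 7/3*pi m/s

7/3*pi m/s


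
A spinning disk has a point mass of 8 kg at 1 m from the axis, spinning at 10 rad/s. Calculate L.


Given: m = 8 kg, r = 1 m, omega = 10 rad/s
For a point mass: I = m*r^2
I = 8*1^2 = 8*1 = 8
L = I*omega = 8*10
L = 80 kg*m^2/s

80 kg*m^2/s


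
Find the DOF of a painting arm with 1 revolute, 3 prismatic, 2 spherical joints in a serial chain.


Given: serial robot with 1 revolute, 3 prismatic, 2 spherical joints
DOF contribution per joint type: revolute=1, prismatic=1, spherical=3, fixed=0
DOF = 1*1 + 3*1 + 2*3
DOF = 10

10


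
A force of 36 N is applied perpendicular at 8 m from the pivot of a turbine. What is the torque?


Given: F = 36 N, r = 8 m, angle = 90 deg (perpendicular)
Using tau = F * r * sin(90)
sin(90) = 1
tau = 36 * 8 * 1
tau = 288 Nm

288 Nm


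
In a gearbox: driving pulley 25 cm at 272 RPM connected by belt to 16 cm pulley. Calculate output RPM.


Given: D1 = 25 cm, w1 = 272 RPM, D2 = 16 cm
Using D1*w1 = D2*w2
w2 = D1*w1 / D2
w2 = 25*272 / 16
w2 = 6800 / 16
w2 = 425 RPM

425 RPM


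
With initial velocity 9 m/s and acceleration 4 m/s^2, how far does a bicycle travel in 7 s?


Given: v0 = 9 m/s, a = 4 m/s^2, t = 7 s
Using s = v0*t + (1/2)*a*t^2
s = 9*7 + (1/2)*4*7^2
s = 63 + (1/2)*196
s = 63 + 98
s = 161

161 m


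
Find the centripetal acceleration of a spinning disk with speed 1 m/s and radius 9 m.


Given: v = 1 m/s, r = 9 m
Using a_c = v^2 / r
a_c = 1^2 / 9
a_c = 1 / 9
a_c = 1/9 m/s^2

1/9 m/s^2


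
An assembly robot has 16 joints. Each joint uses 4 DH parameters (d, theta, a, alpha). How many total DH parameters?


Given: 16 joints, 4 DH parameters per joint (d, theta, a, alpha)
Total DH parameters = number_of_joints * 4
Total = 16 * 4
Total = 64

64


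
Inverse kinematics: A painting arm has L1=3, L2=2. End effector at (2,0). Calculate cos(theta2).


Given: L1 = 3, L2 = 2, target (x, y) = (2, 0)
Using cos(theta2) = (x^2 + y^2 - L1^2 - L2^2) / (2*L1*L2)
x^2 + y^2 = 2^2 + 0 = 4
L1^2 + L2^2 = 9 + 4 = 13
Numerator = 4 - 13 = -9
Denominator = 2*3*2 = 12
cos(theta2) = -9/12 = -3/4

-3/4


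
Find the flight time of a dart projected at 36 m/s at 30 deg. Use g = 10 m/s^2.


Given: v0 = 36 m/s, theta = 30 deg, g = 10 m/s^2
sin(30) = 1/2
Using T = 2*v0*sin(theta) / g
T = 2*36*1/2 / 10
T = 36 / 10
T = 18/5 s

18/5 s


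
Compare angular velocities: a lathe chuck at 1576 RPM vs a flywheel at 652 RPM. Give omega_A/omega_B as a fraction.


Given: RPM_A = 1576, RPM_B = 652
omega = 2*pi*RPM/60, so omega_A/omega_B = RPM_A / RPM_B
omega_A/omega_B = 1576 / 652
omega_A/omega_B = 394/163

394/163


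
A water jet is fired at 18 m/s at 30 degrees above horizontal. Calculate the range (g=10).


Given: v0 = 18 m/s, theta = 30 deg, g = 10 m/s^2
sin(2*30) = sin(60) = sqrt(3)/2
Using R = v0^2 * sin(2*theta) / g
R = 18^2 * (sqrt(3)/2) / 10
R = 324 * sqrt(3) / 20
R = 81/5*sqrt(3) m

81/5*sqrt(3) m


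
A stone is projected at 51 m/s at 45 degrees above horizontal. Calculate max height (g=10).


Given: v0 = 51 m/s, theta = 45 deg, g = 10 m/s^2
sin^2(45) = 1/2
Using H = v0^2 * sin^2(theta) / (2*g)
H = 51^2 * 1/2 / (2*10)
H = 2601 * 1/2 / 20
H = 2601/2 / 20
H = 2601/40 m

2601/40 m


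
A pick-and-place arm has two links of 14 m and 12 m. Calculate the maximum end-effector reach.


Given: L1 = 14 m, L2 = 12 m
For a 2-link planar arm, max reach = L1 + L2 (fully extended)
Max reach = 14 + 12
Max reach = 26 m

26 m


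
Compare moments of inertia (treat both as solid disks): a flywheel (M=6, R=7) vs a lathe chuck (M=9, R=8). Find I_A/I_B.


Given: M1=6 kg, R1=7 m, M2=9 kg, R2=8 m
For a disk: I = (1/2)*M*R^2, so I_A/I_B = (M1*R1^2)/(M2*R2^2)
M1*R1^2 = 6*49 = 294
M2*R2^2 = 9*64 = 576
I_A/I_B = 294/576 = 49/96

49/96


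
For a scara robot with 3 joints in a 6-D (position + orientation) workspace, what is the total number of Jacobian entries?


Given: task space dimension = 6, joints = 3
Jacobian is a 6 x 3 matrix
Total entries = rows * columns
Total = 6 * 3
Total = 18

18


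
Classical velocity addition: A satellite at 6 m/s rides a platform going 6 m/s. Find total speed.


Given: object velocity = 6 m/s, platform velocity = 6 m/s (same direction)
Using classical velocity addition: v_total = v_object + v_platform
v_total = 6 + 6
v_total = 12 m/s

12 m/s


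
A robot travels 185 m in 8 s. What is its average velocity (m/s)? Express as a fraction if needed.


Given: distance d = 185 m, time t = 8 s
Using v = d / t
v = 185 / 8
v = 185/8 m/s

185/8 m/s


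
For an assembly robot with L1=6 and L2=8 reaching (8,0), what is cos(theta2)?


Given: L1 = 6, L2 = 8, target (x, y) = (8, 0)
Using cos(theta2) = (x^2 + y^2 - L1^2 - L2^2) / (2*L1*L2)
x^2 + y^2 = 8^2 + 0 = 64
L1^2 + L2^2 = 36 + 64 = 100
Numerator = 64 - 100 = -36
Denominator = 2*6*8 = 96
cos(theta2) = -36/96 = -3/8

-3/8


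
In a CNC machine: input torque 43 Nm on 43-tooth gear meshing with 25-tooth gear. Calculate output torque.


Given: N1 = 43, N2 = 25, T1 = 43 Nm
Using T2/T1 = N2/N1
T2 = T1 * N2 / N1
T2 = 43 * 25 / 43
T2 = 1075 / 43
T2 = 25 Nm

25 Nm


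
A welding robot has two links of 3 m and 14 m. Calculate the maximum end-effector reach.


Given: L1 = 3 m, L2 = 14 m
For a 2-link planar arm, max reach = L1 + L2 (fully extended)
Max reach = 3 + 14
Max reach = 17 m

17 m


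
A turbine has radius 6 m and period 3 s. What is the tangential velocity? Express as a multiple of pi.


Given: radius r = 6 m, period T = 3 s
Using v = 2*pi*r / T
v = 2*pi*6 / 3
v = 12*pi / 3
v = 4*pi m/s

4*pi m/s


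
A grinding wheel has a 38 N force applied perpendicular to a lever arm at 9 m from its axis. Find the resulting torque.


Given: F = 38 N, r = 9 m, angle = 90 deg (perpendicular)
Using tau = F * r * sin(90)
sin(90) = 1
tau = 38 * 9 * 1
tau = 342 Nm

342 Nm


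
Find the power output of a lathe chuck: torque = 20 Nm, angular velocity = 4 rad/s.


Given: tau = 20 Nm, omega = 4 rad/s
Using P = tau * omega
P = 20 * 4
P = 80 W

80 W


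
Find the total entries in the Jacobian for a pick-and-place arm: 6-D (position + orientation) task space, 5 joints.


Given: task space dimension = 6, joints = 5
Jacobian is a 6 x 5 matrix
Total entries = rows * columns
Total = 6 * 5
Total = 30

30


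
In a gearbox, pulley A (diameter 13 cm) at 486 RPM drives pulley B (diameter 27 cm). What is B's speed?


Given: D1 = 13 cm, w1 = 486 RPM, D2 = 27 cm
Using D1*w1 = D2*w2
w2 = D1*w1 / D2
w2 = 13*486 / 27
w2 = 6318 / 27
w2 = 234 RPM

234 RPM


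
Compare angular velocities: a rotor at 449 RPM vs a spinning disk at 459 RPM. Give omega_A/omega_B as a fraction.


Given: RPM_A = 449, RPM_B = 459
omega = 2*pi*RPM/60, so omega_A/omega_B = RPM_A / RPM_B
omega_A/omega_B = 449 / 459
omega_A/omega_B = 449/459

449/459


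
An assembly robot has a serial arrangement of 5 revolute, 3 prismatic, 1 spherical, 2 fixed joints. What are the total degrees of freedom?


Given: serial robot with 5 revolute, 3 prismatic, 1 spherical, 2 fixed joints
DOF contribution per joint type: revolute=1, prismatic=1, spherical=3, fixed=0
DOF = 5*1 + 3*1 + 1*3 + 2*0
DOF = 11

11


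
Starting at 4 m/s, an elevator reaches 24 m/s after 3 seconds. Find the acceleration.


Given: initial velocity v0 = 4 m/s, final velocity v = 24 m/s, time t = 3 s
Using a = (v - v0) / t
a = (24 - 4) / 3
a = 20 / 3
a = 20/3 m/s^2

20/3 m/s^2


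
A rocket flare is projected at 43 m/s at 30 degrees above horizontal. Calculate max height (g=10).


Given: v0 = 43 m/s, theta = 30 deg, g = 10 m/s^2
sin^2(30) = 1/4
Using H = v0^2 * sin^2(theta) / (2*g)
H = 43^2 * 1/4 / (2*10)
H = 1849 * 1/4 / 20
H = 1849/4 / 20
H = 1849/80 m

1849/80 m


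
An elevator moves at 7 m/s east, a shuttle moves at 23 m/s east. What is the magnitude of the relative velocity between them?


Given: v_A = 7 m/s east, v_B = 23 m/s east
Both move in the same direction; relative speed = |v_A - v_B|
|7 - 23| = |-16|
= 16 m/s

16 m/s


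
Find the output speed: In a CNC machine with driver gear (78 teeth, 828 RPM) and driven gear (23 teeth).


Given: N1 = 78 teeth, w1 = 828 RPM, N2 = 23 teeth
Using N1*w1 = N2*w2
w2 = N1*w1 / N2
w2 = 78*828 / 23
w2 = 64584 / 23
w2 = 2808 RPM

2808 RPM


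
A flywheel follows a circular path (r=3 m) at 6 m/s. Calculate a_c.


Given: v = 6 m/s, r = 3 m
Using a_c = v^2 / r
a_c = 6^2 / 3
a_c = 36 / 3
a_c = 12 m/s^2

12 m/s^2


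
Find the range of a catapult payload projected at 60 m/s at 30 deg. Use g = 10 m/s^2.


Given: v0 = 60 m/s, theta = 30 deg, g = 10 m/s^2
sin(2*30) = sin(60) = sqrt(3)/2
Using R = v0^2 * sin(2*theta) / g
R = 60^2 * (sqrt(3)/2) / 10
R = 3600 * sqrt(3) / 20
R = 180*sqrt(3) m

180*sqrt(3) m


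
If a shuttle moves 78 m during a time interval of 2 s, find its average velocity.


Given: distance d = 78 m, time t = 2 s
Using v = d / t
v = 78 / 2
v = 39 m/s

39 m/s


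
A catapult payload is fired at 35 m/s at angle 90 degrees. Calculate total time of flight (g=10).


Given: v0 = 35 m/s, theta = 90 deg, g = 10 m/s^2
sin(90) = 1
Using T = 2*v0*sin(theta) / g
T = 2*35*1 / 10
T = 70 / 10
T = 7 s

7 s


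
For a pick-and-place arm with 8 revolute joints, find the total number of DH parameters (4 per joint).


Given: 8 joints, 4 DH parameters per joint (d, theta, a, alpha)
Total DH parameters = number_of_joints * 4
Total = 8 * 4
Total = 32

32


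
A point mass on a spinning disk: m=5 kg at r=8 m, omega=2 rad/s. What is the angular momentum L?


Given: m = 5 kg, r = 8 m, omega = 2 rad/s
For a point mass: I = m*r^2
I = 5*8^2 = 5*64 = 320
L = I*omega = 320*2
L = 640 kg*m^2/s

640 kg*m^2/s


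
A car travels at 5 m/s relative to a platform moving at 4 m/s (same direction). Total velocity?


Given: object velocity = 5 m/s, platform velocity = 4 m/s (same direction)
Using classical velocity addition: v_total = v_object + v_platform
v_total = 5 + 4
v_total = 9 m/s

9 m/s


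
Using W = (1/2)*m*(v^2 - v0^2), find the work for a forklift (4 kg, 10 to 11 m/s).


Given: m = 4 kg, v0 = 10 m/s, v = 11 m/s
Using W = (1/2)*m*(v^2 - v0^2)
v^2 = 11^2 = 121
v0^2 = 10^2 = 100
v^2 - v0^2 = 121 - 100 = 21
W = (1/2)*4*21 = 42 J

42 J


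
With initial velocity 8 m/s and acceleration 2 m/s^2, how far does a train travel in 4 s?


Given: v0 = 8 m/s, a = 2 m/s^2, t = 4 s
Using s = v0*t + (1/2)*a*t^2
s = 8*4 + (1/2)*2*4^2
s = 32 + (1/2)*32
s = 32 + 16
s = 48

48 m


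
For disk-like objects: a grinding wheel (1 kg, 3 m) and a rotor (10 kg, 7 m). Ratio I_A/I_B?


Given: M1=1 kg, R1=3 m, M2=10 kg, R2=7 m
For a disk: I = (1/2)*M*R^2, so I_A/I_B = (M1*R1^2)/(M2*R2^2)
M1*R1^2 = 1*9 = 9
M2*R2^2 = 10*49 = 490
I_A/I_B = 9/490 = 9/490

9/490


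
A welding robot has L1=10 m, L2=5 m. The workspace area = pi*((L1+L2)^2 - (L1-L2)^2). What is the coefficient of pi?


Given: L1 = 10, L2 = 5
(L1+L2)^2 = (15)^2 = 225
(L1-L2)^2 = (5)^2 = 25
Difference = 225 - 25 = 200
This equals 4*L1*L2 = 4*10*5 = 200
Workspace area = 200*pi

200


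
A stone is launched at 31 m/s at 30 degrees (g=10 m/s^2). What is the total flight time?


Given: v0 = 31 m/s, theta = 30 deg, g = 10 m/s^2
sin(30) = 1/2
Using T = 2*v0*sin(theta) / g
T = 2*31*1/2 / 10
T = 31 / 10
T = 31/10 s

31/10 s


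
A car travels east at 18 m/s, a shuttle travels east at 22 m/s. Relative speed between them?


Given: v_A = 18 m/s east, v_B = 22 m/s east
Both move in the same direction; relative speed = |v_A - v_B|
|18 - 22| = |-4|
= 4 m/s

4 m/s


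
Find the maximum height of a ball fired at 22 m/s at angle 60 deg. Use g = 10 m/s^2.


Given: v0 = 22 m/s, theta = 60 deg, g = 10 m/s^2
sin^2(60) = 3/4
Using H = v0^2 * sin^2(theta) / (2*g)
H = 22^2 * 3/4 / (2*10)
H = 484 * 3/4 / 20
H = 363 / 20
H = 363/20 m

363/20 m


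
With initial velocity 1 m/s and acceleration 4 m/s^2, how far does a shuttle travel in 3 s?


Given: v0 = 1 m/s, a = 4 m/s^2, t = 3 s
Using s = v0*t + (1/2)*a*t^2
s = 1*3 + (1/2)*4*3^2
s = 3 + (1/2)*36
s = 3 + 18
s = 21

21 m


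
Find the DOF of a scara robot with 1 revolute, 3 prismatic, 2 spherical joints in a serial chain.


Given: serial robot with 1 revolute, 3 prismatic, 2 spherical joints
DOF contribution per joint type: revolute=1, prismatic=1, spherical=3, fixed=0
DOF = 1*1 + 3*1 + 2*3
DOF = 10

10


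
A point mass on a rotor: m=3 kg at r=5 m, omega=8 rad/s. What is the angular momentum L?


Given: m = 3 kg, r = 5 m, omega = 8 rad/s
For a point mass: I = m*r^2
I = 3*5^2 = 3*25 = 75
L = I*omega = 75*8
L = 600 kg*m^2/s

600 kg*m^2/s


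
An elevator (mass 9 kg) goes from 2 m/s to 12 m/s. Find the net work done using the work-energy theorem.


Given: m = 9 kg, v0 = 2 m/s, v = 12 m/s
Using W = (1/2)*m*(v^2 - v0^2)
v^2 = 12^2 = 144
v0^2 = 2^2 = 4
v^2 - v0^2 = 144 - 4 = 140
W = (1/2)*9*140 = 630 J

630 J


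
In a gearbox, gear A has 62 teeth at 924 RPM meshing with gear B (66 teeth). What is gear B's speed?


Given: N1 = 62 teeth, w1 = 924 RPM, N2 = 66 teeth
Using N1*w1 = N2*w2
w2 = N1*w1 / N2
w2 = 62*924 / 66
w2 = 57288 / 66
w2 = 868 RPM

868 RPM


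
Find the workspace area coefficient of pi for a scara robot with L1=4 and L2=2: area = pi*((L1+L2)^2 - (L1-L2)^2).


Given: L1 = 4, L2 = 2
(L1+L2)^2 = (6)^2 = 36
(L1-L2)^2 = (2)^2 = 4
Difference = 36 - 4 = 32
This equals 4*L1*L2 = 4*4*2 = 32
Workspace area = 32*pi

32


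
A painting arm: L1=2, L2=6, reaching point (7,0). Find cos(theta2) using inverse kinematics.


Given: L1 = 2, L2 = 6, target (x, y) = (7, 0)
Using cos(theta2) = (x^2 + y^2 - L1^2 - L2^2) / (2*L1*L2)
x^2 + y^2 = 7^2 + 0 = 49
L1^2 + L2^2 = 4 + 36 = 40
Numerator = 49 - 40 = 9
Denominator = 2*2*6 = 24
cos(theta2) = 9/24 = 3/8

3/8


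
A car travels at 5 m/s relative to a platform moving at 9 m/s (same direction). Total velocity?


Given: object velocity = 5 m/s, platform velocity = 9 m/s (same direction)
Using classical velocity addition: v_total = v_object + v_platform
v_total = 5 + 9
v_total = 14 m/s

14 m/s


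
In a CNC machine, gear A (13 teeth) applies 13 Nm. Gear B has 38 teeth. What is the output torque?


Given: N1 = 13, N2 = 38, T1 = 13 Nm
Using T2/T1 = N2/N1
T2 = T1 * N2 / N1
T2 = 13 * 38 / 13
T2 = 494 / 13
T2 = 38 Nm

38 Nm


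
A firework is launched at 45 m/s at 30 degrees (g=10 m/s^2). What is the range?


Given: v0 = 45 m/s, theta = 30 deg, g = 10 m/s^2
sin(2*30) = sin(60) = sqrt(3)/2
Using R = v0^2 * sin(2*theta) / g
R = 45^2 * (sqrt(3)/2) / 10
R = 2025 * sqrt(3) / 20
R = 405/4*sqrt(3) m

405/4*sqrt(3) m


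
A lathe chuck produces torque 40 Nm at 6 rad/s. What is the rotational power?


Given: tau = 40 Nm, omega = 6 rad/s
Using P = tau * omega
P = 40 * 6
P = 240 W

240 W


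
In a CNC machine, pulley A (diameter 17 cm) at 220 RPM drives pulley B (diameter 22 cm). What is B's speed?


Given: D1 = 17 cm, w1 = 220 RPM, D2 = 22 cm
Using D1*w1 = D2*w2
w2 = D1*w1 / D2
w2 = 17*220 / 22
w2 = 3740 / 22
w2 = 170 RPM

170 RPM


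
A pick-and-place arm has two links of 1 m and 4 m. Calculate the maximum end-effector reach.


Given: L1 = 1 m, L2 = 4 m
For a 2-link planar arm, max reach = L1 + L2 (fully extended)
Max reach = 1 + 4
Max reach = 5 m

5 m


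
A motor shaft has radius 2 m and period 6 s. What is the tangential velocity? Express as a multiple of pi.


Given: radius r = 2 m, period T = 6 s
Using v = 2*pi*r / T
v = 2*pi*2 / 6
v = 4*pi / 6
v = 2/3*pi m/s

2/3*pi m/s


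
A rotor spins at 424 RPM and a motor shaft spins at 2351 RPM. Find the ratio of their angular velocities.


Given: RPM_A = 424, RPM_B = 2351
omega = 2*pi*RPM/60, so omega_A/omega_B = RPM_A / RPM_B
omega_A/omega_B = 424 / 2351
omega_A/omega_B = 424/2351

424/2351


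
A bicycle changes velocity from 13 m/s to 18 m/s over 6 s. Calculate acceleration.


Given: initial velocity v0 = 13 m/s, final velocity v = 18 m/s, time t = 6 s
Using a = (v - v0) / t
a = (18 - 13) / 6
a = 5 / 6
a = 5/6 m/s^2

5/6 m/s^2


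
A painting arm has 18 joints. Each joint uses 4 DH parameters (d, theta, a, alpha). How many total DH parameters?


Given: 18 joints, 4 DH parameters per joint (d, theta, a, alpha)
Total DH parameters = number_of_joints * 4
Total = 18 * 4
Total = 72

72


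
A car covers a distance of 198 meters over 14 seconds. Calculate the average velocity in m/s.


Given: distance d = 198 m, time t = 14 s
Using v = d / t
v = 198 / 14
v = 99/7 m/s

99/7 m/s


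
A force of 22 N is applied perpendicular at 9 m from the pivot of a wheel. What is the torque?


Given: F = 22 N, r = 9 m, angle = 90 deg (perpendicular)
Using tau = F * r * sin(90)
sin(90) = 1
tau = 22 * 9 * 1
tau = 198 Nm

198 Nm


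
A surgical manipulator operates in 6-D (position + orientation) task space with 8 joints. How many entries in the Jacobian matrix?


Given: task space dimension = 6, joints = 8
Jacobian is a 6 x 8 matrix
Total entries = rows * columns
Total = 6 * 8
Total = 48

48


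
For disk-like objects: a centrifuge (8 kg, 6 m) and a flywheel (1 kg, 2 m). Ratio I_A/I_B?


Given: M1=8 kg, R1=6 m, M2=1 kg, R2=2 m
For a disk: I = (1/2)*M*R^2, so I_A/I_B = (M1*R1^2)/(M2*R2^2)
M1*R1^2 = 8*36 = 288
M2*R2^2 = 1*4 = 4
I_A/I_B = 288/4 = 72

72


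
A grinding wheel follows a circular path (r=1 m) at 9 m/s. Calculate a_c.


Given: v = 9 m/s, r = 1 m
Using a_c = v^2 / r
a_c = 9^2 / 1
a_c = 81 / 1
a_c = 81 m/s^2

81 m/s^2


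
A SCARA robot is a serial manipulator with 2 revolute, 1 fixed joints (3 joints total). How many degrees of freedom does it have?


Given: serial robot with 2 revolute, 1 fixed joints
DOF contribution per joint type: revolute=1, prismatic=1, spherical=3, fixed=0
DOF = 2*1 + 1*0
DOF = 2

2


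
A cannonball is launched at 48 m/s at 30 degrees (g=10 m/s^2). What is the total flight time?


Given: v0 = 48 m/s, theta = 30 deg, g = 10 m/s^2
sin(30) = 1/2
Using T = 2*v0*sin(theta) / g
T = 2*48*1/2 / 10
T = 48 / 10
T = 24/5 s

24/5 s


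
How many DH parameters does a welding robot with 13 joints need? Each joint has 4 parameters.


Given: 13 joints, 4 DH parameters per joint (d, theta, a, alpha)
Total DH parameters = number_of_joints * 4
Total = 13 * 4
Total = 52

52


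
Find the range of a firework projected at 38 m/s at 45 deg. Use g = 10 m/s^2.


Given: v0 = 38 m/s, theta = 45 deg, g = 10 m/s^2
sin(2*45) = sin(90) = 1
Using R = v0^2 * sin(2*theta) / g
R = 38^2 * 1 / 10
R = 1444 / 10
R = 722/5 m

722/5 m


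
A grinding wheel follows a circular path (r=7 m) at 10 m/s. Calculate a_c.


Given: v = 10 m/s, r = 7 m
Using a_c = v^2 / r
a_c = 10^2 / 7
a_c = 100 / 7
a_c = 100/7 m/s^2

100/7 m/s^2


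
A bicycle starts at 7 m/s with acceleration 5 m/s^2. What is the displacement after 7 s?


Given: v0 = 7 m/s, a = 5 m/s^2, t = 7 s
Using s = v0*t + (1/2)*a*t^2
s = 7*7 + (1/2)*5*7^2
s = 49 + (1/2)*245
s = 49 + 245/2
s = 343/2

343/2 m


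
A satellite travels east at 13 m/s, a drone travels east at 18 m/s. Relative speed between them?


Given: v_A = 13 m/s east, v_B = 18 m/s east
Both move in the same direction; relative speed = |v_A - v_B|
|13 - 18| = |-5|
= 5 m/s

5 m/s


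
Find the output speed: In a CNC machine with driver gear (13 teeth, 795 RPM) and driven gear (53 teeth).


Given: N1 = 13 teeth, w1 = 795 RPM, N2 = 53 teeth
Using N1*w1 = N2*w2
w2 = N1*w1 / N2
w2 = 13*795 / 53
w2 = 10335 / 53
w2 = 195 RPM

195 RPM


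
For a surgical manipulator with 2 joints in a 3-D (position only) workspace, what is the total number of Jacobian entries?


Given: task space dimension = 3, joints = 2
Jacobian is a 3 x 2 matrix
Total entries = rows * columns
Total = 3 * 2
Total = 6

6


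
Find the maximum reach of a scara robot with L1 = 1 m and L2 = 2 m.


Given: L1 = 1 m, L2 = 2 m
For a 2-link planar arm, max reach = L1 + L2 (fully extended)
Max reach = 1 + 2
Max reach = 3 m

3 m


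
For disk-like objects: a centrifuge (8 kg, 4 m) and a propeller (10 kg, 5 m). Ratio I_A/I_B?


Given: M1=8 kg, R1=4 m, M2=10 kg, R2=5 m
For a disk: I = (1/2)*M*R^2, so I_A/I_B = (M1*R1^2)/(M2*R2^2)
M1*R1^2 = 8*16 = 128
M2*R2^2 = 10*25 = 250
I_A/I_B = 128/250 = 64/125

64/125


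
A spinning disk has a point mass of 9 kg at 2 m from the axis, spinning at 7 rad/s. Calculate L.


Given: m = 9 kg, r = 2 m, omega = 7 rad/s
For a point mass: I = m*r^2
I = 9*2^2 = 9*4 = 36
L = I*omega = 36*7
L = 252 kg*m^2/s

252 kg*m^2/s


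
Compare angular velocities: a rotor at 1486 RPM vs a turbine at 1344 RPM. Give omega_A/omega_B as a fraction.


Given: RPM_A = 1486, RPM_B = 1344
omega = 2*pi*RPM/60, so omega_A/omega_B = RPM_A / RPM_B
omega_A/omega_B = 1486 / 1344
omega_A/omega_B = 743/672

743/672


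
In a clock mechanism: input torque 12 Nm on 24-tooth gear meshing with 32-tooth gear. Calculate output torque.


Given: N1 = 24, N2 = 32, T1 = 12 Nm
Using T2/T1 = N2/N1
T2 = T1 * N2 / N1
T2 = 12 * 32 / 24
T2 = 384 / 24
T2 = 16 Nm

16 Nm


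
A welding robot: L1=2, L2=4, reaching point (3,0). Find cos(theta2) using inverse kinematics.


Given: L1 = 2, L2 = 4, target (x, y) = (3, 0)
Using cos(theta2) = (x^2 + y^2 - L1^2 - L2^2) / (2*L1*L2)
x^2 + y^2 = 3^2 + 0 = 9
L1^2 + L2^2 = 4 + 16 = 20
Numerator = 9 - 20 = -11
Denominator = 2*2*4 = 16
cos(theta2) = -11/16 = -11/16

-11/16


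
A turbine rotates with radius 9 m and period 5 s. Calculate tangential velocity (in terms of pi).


Given: radius r = 9 m, period T = 5 s
Using v = 2*pi*r / T
v = 2*pi*9 / 5
v = 18*pi / 5
v = 18/5*pi m/s

18/5*pi m/s


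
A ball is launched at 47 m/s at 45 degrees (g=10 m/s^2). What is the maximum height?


Given: v0 = 47 m/s, theta = 45 deg, g = 10 m/s^2
sin^2(45) = 1/2
Using H = v0^2 * sin^2(theta) / (2*g)
H = 47^2 * 1/2 / (2*10)
H = 2209 * 1/2 / 20
H = 2209/2 / 20
H = 2209/40 m

2209/40 m


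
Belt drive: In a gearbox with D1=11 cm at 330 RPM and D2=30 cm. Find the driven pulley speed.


Given: D1 = 11 cm, w1 = 330 RPM, D2 = 30 cm
Using D1*w1 = D2*w2
w2 = D1*w1 / D2
w2 = 11*330 / 30
w2 = 3630 / 30
w2 = 121 RPM

121 RPM


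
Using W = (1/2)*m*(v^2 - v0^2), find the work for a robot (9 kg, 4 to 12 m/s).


Given: m = 9 kg, v0 = 4 m/s, v = 12 m/s
Using W = (1/2)*m*(v^2 - v0^2)
v^2 = 12^2 = 144
v0^2 = 4^2 = 16
v^2 - v0^2 = 144 - 16 = 128
W = (1/2)*9*128 = 576 J

576 J


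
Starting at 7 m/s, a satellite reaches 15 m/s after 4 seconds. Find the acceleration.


Given: initial velocity v0 = 7 m/s, final velocity v = 15 m/s, time t = 4 s
Using a = (v - v0) / t
a = (15 - 7) / 4
a = 8 / 4
a = 2 m/s^2

2 m/s^2


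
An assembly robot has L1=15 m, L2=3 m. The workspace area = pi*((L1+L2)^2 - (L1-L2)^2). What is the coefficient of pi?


Given: L1 = 15, L2 = 3
(L1+L2)^2 = (18)^2 = 324
(L1-L2)^2 = (12)^2 = 144
Difference = 324 - 144 = 180
This equals 4*L1*L2 = 4*15*3 = 180
Workspace area = 180*pi

180


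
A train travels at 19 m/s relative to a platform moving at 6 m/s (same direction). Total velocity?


Given: object velocity = 19 m/s, platform velocity = 6 m/s (same direction)
Using classical velocity addition: v_total = v_object + v_platform
v_total = 19 + 6
v_total = 25 m/s

25 m/s


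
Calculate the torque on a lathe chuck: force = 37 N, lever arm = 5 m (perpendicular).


Given: F = 37 N, r = 5 m, angle = 90 deg (perpendicular)
Using tau = F * r * sin(90)
sin(90) = 1
tau = 37 * 5 * 1
tau = 185 Nm

185 Nm
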